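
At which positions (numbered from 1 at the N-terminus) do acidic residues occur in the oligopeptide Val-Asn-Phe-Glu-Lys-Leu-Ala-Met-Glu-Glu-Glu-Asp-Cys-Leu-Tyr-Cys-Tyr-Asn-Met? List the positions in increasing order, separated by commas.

Aspartate (D) and glutamate (E) have carboxylic-acid side chains and are the acidic amino acids.
Matching residues: Glu4, Glu9, Glu10, Glu11, Asp12.

4, 9, 10, 11, 12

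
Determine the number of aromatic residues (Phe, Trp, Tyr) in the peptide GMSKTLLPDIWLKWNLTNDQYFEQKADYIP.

5

Matching residues: W11, W14, Y21, F22, Y28.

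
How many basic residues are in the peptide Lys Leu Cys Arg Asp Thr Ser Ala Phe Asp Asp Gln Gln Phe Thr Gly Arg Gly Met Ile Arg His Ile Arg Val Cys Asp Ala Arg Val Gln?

7

K, R, and H are the three residues with basic side chains (ε-amine, guanidinium, and imidazole respectively).
Matching residues: Lys1, Arg4, Arg17, Arg21, His22, Arg24, Arg29.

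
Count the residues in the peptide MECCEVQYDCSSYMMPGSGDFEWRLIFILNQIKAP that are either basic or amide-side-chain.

Basic: H, K, R. Amide-side-chain: N, Q.
Basic residues here: R24, K33 (2).
Amide-side-chain residues here: Q7, N30, Q31 (3).
The two groups share no amino acid, so total = 2 + 3 = 5.

5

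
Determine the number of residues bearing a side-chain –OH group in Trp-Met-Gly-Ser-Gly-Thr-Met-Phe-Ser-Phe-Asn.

The –OH-bearing residues are Ser, Thr (aliphatic alcohols), and Tyr (phenol).
Matching residues: Ser4, Thr6, Ser9.

3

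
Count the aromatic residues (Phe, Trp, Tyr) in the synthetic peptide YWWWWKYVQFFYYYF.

Matching residues: Y1, W2, W3, W4, W5, Y7, F10, F11, Y12, Y13, Y14, F15.

12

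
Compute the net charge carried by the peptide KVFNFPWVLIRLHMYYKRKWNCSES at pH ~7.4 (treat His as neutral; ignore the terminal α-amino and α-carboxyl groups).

+4

The side chains ionized at physiological pH are Lys/Arg (+1) and Asp/Glu (−1); with His treated as neutral, nothing else contributes.
Positive (K, R): K1, R11, K17, R18, K19 → +5.
Negative (D, E): E24 → −1.
Net charge = (+5) + (−1) = +4.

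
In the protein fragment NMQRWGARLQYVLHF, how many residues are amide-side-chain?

Asparagine (N) and glutamine (Q) have uncharged amide side chains.
Matching residues: N1, Q3, Q10.

3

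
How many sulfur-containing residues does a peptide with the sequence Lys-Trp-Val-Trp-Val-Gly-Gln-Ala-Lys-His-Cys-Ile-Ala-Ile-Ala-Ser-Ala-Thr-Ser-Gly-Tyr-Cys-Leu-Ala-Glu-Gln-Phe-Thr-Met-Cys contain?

Cysteine (C, thiol) and methionine (M, thioether) are the two sulfur-containing amino acids.
Matching residues: Cys11, Cys22, Met29, Cys30.

4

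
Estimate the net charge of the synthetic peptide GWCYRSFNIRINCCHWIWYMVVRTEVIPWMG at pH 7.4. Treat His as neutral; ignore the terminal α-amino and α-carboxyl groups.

At pH ~7.4 the Lys and Arg side chains are protonated (+1), the Asp and Glu side chains are deprotonated (−1), and with His taken as neutral all other side chains carry no charge.
Positive (K, R): R5, R10, R23 → +3.
Negative (D, E): E25 → −1.
Net charge = (+3) + (−1) = +2.

+2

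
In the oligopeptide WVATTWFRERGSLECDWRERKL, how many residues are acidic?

4

The acidic residues are Asp (D) and Glu (E), whose side chains end in a carboxylate group.
Matching residues: E9, E14, D16, E19.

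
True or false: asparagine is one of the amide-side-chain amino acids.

The amide-side-chain residues are Asn (N) and Gln (Q).
Asparagine is in this group.

True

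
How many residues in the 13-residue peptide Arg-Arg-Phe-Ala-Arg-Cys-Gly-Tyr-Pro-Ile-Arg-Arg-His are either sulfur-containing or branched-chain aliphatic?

Sulfur-containing: C, M. Branched-chain aliphatic: I, L, V.
Sulfur-containing residues here: Cys6 (1).
Branched-chain aliphatic residues here: Ile10 (1).
The two groups share no amino acid, so total = 1 + 1 = 2.

2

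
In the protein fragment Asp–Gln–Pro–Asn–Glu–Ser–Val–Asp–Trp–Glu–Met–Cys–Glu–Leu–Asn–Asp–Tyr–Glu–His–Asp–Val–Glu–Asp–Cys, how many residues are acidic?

10

The acidic residues are Asp (D) and Glu (E), whose side chains end in a carboxylate group.
Matching residues: Asp1, Glu5, Asp8, Glu10, Glu13, Asp16, Glu18, Asp20, Glu22, Asp23.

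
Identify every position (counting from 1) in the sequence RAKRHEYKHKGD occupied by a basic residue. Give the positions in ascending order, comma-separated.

K, R, and H are the three residues with basic side chains (ε-amine, guanidinium, and imidazole respectively).
Matching residues: R1, K3, R4, H5, K8, H9, K10.

1, 3, 4, 5, 8, 9, 10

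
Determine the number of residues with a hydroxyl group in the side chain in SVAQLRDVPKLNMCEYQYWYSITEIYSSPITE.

The –OH-bearing residues are Ser, Thr (aliphatic alcohols), and Tyr (phenol).
Matching residues: S1, Y16, Y18, Y20, S21, T23, Y26, S27, S28, T31.

10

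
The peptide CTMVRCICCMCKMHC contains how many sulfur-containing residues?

Cysteine (C, thiol) and methionine (M, thioether) are the two sulfur-containing amino acids.
Matching residues: C1, M3, C6, C8, C9, M10, C11, M13, C15.

9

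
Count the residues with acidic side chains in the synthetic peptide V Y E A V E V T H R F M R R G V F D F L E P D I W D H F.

Only D (aspartate) and E (glutamate) carry a side-chain carboxylic acid.
Matching residues: E3, E6, D18, E21, D23, D26.

6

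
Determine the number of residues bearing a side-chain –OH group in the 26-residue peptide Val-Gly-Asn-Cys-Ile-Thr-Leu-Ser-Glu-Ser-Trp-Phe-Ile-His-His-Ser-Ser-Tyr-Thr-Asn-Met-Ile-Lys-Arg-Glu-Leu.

Serine (S), threonine (T), and tyrosine (Y) each carry a hydroxyl group on the side chain.
Matching residues: Thr6, Ser8, Ser10, Ser16, Ser17, Tyr18, Thr19.

7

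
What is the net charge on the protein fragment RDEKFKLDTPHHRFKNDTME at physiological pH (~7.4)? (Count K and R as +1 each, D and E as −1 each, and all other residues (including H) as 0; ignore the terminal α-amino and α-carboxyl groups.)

0

Positive (K, R): R1, K4, K6, R13, K15 → +5.
Negative (D, E): D2, E3, D8, D17, E20 → −5.
Net charge = (+5) + (−5) = 0.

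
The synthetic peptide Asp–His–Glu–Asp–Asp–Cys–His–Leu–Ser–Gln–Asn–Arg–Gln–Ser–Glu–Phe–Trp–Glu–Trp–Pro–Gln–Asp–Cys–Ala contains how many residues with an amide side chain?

Asparagine (N) and glutamine (Q) have uncharged amide side chains.
Matching residues: Gln10, Asn11, Gln13, Gln21.

4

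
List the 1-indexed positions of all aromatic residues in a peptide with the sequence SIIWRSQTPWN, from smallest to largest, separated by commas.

The aromatic amino acids are Phe (F, benzyl), Trp (W, indole), and Tyr (Y, phenol).
Matching residues: W4, W10.

4, 10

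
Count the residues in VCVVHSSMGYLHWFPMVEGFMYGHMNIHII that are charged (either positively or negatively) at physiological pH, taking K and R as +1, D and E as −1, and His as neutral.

Charged side chains at pH ~7.4: K, R (positive); D, E (negative).
Matching residues: E18.

1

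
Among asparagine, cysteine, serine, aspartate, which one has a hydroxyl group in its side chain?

The –OH-bearing residues are Ser, Thr (aliphatic alcohols), and Tyr (phenol).
Of the listed options, only serine belongs to this group.

serine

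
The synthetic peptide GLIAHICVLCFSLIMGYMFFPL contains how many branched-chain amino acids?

The BCAAs are Val, Leu, and Ile — aliphatic side chains with a branch point.
Matching residues: L2, I3, I6, V8, L9, L13, I14, L22.

8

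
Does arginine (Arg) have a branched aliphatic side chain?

V, L, and I make up the branched-chain aliphatic group.
Arginine is not in this group.

No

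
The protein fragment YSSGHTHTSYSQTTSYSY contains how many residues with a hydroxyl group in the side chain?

S, T, and Y are the three residues with a side-chain hydroxyl.
Matching residues: Y1, S2, S3, T6, T8, S9, Y10, S11, T13, T14, S15, Y16, S17, Y18.

14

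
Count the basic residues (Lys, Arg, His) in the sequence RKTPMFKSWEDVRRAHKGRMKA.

Matching residues: R1, K2, K7, R13, R14, H16, K17, R19, K21.

9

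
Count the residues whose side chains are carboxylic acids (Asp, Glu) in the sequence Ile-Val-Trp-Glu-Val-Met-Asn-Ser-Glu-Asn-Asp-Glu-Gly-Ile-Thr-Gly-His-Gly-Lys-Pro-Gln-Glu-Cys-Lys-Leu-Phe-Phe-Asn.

5

Matching residues: Glu4, Glu9, Asp11, Glu12, Glu22.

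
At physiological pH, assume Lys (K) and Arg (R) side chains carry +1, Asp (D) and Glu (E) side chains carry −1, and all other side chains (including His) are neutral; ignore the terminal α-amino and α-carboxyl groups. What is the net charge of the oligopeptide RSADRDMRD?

0

Positive (K, R): R1, R5, R8 → +3.
Negative (D, E): D4, D6, D9 → −3.
Net charge = (+3) + (−3) = 0.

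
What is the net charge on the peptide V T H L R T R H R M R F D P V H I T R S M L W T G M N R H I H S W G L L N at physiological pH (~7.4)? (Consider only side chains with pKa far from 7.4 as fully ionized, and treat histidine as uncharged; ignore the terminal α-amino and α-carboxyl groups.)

+5

At pH ~7.4 the Lys and Arg side chains are protonated (+1), the Asp and Glu side chains are deprotonated (−1), and with His taken as neutral all other side chains carry no charge.
Positive (K, R): R5, R7, R9, R11, R19, R28 → +6.
Negative (D, E): D13 → −1.
Net charge = (+6) + (−1) = +5.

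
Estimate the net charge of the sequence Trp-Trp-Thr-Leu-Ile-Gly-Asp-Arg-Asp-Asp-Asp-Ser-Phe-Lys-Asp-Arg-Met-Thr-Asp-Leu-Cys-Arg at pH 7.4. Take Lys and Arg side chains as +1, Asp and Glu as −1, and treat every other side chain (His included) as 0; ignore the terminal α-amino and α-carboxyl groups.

Positive (K, R): Arg8, Lys14, Arg16, Arg22 → +4.
Negative (D, E): Asp7, Asp9, Asp10, Asp11, Asp15, Asp19 → −6.
Net charge = (+4) + (−6) = −2.

-2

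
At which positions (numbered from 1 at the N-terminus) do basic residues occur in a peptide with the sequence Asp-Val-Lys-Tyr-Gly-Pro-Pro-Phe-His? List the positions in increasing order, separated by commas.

K, R, and H are the three residues with basic side chains (ε-amine, guanidinium, and imidazole respectively).
Matching residues: Lys3, His9.

3, 9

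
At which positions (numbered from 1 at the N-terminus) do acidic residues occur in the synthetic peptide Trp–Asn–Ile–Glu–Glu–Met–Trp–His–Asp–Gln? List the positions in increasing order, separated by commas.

4, 5, 9

Aspartate (D) and glutamate (E) have carboxylic-acid side chains and are the acidic amino acids.
Matching residues: Glu4, Glu5, Asp9.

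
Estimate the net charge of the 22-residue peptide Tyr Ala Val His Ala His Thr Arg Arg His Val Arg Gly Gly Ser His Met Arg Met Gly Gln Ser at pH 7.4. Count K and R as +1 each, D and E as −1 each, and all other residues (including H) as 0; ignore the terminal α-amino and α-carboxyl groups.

Positive (K, R): Arg8, Arg9, Arg12, Arg18 → +4.
Negative (D, E): none → −0.
Net charge = (+4) + (−0) = +4.

+4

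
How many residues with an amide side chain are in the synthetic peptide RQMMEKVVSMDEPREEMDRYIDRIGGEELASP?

1

The amide-side-chain residues are Asn (N) and Gln (Q).
Matching residues: Q2.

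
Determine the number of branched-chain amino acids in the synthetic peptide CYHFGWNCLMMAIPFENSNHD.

Valine (V), leucine (L), and isoleucine (I) are the branched-chain amino acids.
Matching residues: L9, I13.

2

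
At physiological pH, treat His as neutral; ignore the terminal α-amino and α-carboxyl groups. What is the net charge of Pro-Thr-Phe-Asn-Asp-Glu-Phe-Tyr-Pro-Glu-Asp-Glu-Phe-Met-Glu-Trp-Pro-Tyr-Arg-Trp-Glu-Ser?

-6

Near pH 7.4, K and R contribute +1 each, D and E contribute −1 each, and every other side chain (His included, as stated) is uncharged.
Positive (K, R): Arg19 → +1.
Negative (D, E): Asp5, Glu6, Glu10, Asp11, Glu12, Glu15, Glu21 → −7.
Net charge = (+1) + (−7) = −6.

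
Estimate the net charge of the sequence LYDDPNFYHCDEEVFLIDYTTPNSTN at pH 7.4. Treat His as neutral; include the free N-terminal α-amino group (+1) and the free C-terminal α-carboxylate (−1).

-6

Near pH 7.4, K and R contribute +1 each, D and E contribute −1 each, and every other side chain (His included, as stated) is uncharged.
Positive (K, R): none → +0.
Negative (D, E): D3, D4, D11, E12, E13, D18 → −6.
The N-terminus (+1) and C-terminus (−1) cancel.
Net charge = (+0) + (−6) = −6.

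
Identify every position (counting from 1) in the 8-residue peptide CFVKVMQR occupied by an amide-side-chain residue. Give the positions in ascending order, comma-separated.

Matching residues: Q7.

7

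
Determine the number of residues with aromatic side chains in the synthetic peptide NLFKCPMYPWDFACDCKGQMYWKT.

Phenylalanine (F), tryptophan (W), and tyrosine (Y) have aromatic ring side chains.
Matching residues: F3, Y8, W10, F12, Y21, W22.

6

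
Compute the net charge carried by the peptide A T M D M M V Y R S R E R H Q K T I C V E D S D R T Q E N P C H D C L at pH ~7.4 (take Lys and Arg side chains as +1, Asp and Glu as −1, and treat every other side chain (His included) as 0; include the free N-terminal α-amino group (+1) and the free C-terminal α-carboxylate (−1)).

Positive (K, R): R9, R11, R13, K16, R25 → +5.
Negative (D, E): D4, E12, E21, D22, D24, E28, D33 → −7.
The N-terminus (+1) and C-terminus (−1) cancel.
Net charge = (+5) + (−7) = −2.

-2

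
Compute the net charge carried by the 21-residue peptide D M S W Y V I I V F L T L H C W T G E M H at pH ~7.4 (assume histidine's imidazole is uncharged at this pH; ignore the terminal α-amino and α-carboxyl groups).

-2

Near pH 7.4, K and R contribute +1 each, D and E contribute −1 each, and every other side chain (His included, as stated) is uncharged.
Positive (K, R): none → +0.
Negative (D, E): D1, E19 → −2.
Net charge = (+0) + (−2) = −2.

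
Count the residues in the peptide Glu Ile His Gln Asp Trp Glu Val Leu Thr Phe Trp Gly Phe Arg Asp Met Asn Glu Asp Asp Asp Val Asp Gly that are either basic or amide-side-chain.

Basic: H, K, R. Amide-side-chain: N, Q.
Basic residues here: His3, Arg15 (2).
Amide-side-chain residues here: Gln4, Asn18 (2).
The two groups share no amino acid, so total = 2 + 2 = 4.

4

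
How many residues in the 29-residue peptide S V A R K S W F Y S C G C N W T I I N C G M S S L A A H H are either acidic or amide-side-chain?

Acidic: D, E. Amide-side-chain: N, Q.
Acidic residues here: none (0).
Amide-side-chain residues here: N14, N19 (2).
The two groups share no amino acid, so total = 0 + 2 = 2.

2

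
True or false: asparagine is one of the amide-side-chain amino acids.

Only N (asparagine) and Q (glutamine) carry a side-chain carboxamide.
Asparagine is in this group.

True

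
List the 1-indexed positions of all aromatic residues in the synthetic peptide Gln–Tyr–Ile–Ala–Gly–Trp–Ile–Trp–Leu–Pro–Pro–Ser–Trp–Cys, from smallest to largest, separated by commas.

2, 6, 8, 13

The aromatic amino acids are Phe (F, benzyl), Trp (W, indole), and Tyr (Y, phenol).
Matching residues: Tyr2, Trp6, Trp8, Trp13.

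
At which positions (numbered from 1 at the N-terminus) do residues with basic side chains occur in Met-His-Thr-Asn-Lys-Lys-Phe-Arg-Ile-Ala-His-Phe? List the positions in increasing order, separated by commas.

K, R, and H are the three residues with basic side chains (ε-amine, guanidinium, and imidazole respectively).
Matching residues: His2, Lys5, Lys6, Arg8, His11.

2, 5, 6, 8, 11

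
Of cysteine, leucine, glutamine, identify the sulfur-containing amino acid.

Cysteine (C, thiol) and methionine (M, thioether) are the two sulfur-containing amino acids.
Of the listed options, only cysteine belongs to this group.

cysteine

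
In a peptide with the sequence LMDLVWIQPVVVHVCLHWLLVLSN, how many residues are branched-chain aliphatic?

V, L, and I make up the branched-chain aliphatic group.
Matching residues: L1, L4, V5, I7, V10, V11, V12, V14, L16, L19, L20, V21, L22.

13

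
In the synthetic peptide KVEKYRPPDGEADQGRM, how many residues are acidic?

4

Only D (aspartate) and E (glutamate) carry a side-chain carboxylic acid.
Matching residues: E3, D9, E11, D13.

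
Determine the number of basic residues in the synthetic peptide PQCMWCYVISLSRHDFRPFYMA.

3

Lysine (K), arginine (R), and histidine (H) have basic, nitrogen-containing side chains.
Matching residues: R13, H14, R17.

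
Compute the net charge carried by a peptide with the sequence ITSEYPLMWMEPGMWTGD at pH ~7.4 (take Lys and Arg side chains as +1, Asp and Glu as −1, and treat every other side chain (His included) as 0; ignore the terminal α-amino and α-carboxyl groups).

Positive (K, R): none → +0.
Negative (D, E): E4, E11, D18 → −3.
Net charge = (+0) + (−3) = −3.

-3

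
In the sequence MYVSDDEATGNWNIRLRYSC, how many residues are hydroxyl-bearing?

Serine (S), threonine (T), and tyrosine (Y) each carry a hydroxyl group on the side chain.
Matching residues: Y2, S4, T9, Y18, S19.

5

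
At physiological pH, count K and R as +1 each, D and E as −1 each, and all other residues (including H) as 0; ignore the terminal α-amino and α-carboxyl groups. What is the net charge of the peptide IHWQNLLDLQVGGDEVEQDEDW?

Positive (K, R): none → +0.
Negative (D, E): D8, D14, E15, E17, D19, E20, D21 → −7.
Net charge = (+0) + (−7) = −7.

-7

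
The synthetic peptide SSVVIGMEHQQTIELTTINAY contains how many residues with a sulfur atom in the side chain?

1

Only Cys (C) and Met (M) have a sulfur atom in the side chain.
Matching residues: M7.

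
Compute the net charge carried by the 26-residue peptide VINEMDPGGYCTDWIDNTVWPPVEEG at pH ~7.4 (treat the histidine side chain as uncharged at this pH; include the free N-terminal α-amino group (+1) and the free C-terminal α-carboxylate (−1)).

The side chains ionized at physiological pH are Lys/Arg (+1) and Asp/Glu (−1); with His treated as neutral, nothing else contributes.
Positive (K, R): none → +0.
Negative (D, E): E4, D6, D13, D16, E24, E25 → −6.
The N-terminus (+1) and C-terminus (−1) cancel.
Net charge = (+0) + (−6) = −6.

-6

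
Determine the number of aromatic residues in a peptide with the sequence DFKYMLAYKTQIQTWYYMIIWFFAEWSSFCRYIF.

F, W, and Y each carry an aromatic ring on the side chain.
Matching residues: F2, Y4, Y8, W15, Y16, Y17, W21, F22, F23, W26, F29, Y32, F34.

13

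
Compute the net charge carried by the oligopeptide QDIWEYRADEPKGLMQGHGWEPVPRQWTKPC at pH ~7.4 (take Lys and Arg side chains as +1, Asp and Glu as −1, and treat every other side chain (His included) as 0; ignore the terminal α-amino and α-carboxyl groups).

Positive (K, R): R7, K12, R25, K29 → +4.
Negative (D, E): D2, E5, D9, E10, E21 → −5.
Net charge = (+4) + (−5) = −1.

-1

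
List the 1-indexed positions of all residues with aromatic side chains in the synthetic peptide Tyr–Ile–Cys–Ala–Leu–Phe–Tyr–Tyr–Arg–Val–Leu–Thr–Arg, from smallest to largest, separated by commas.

F, W, and Y each carry an aromatic ring on the side chain.
Matching residues: Tyr1, Phe6, Tyr7, Tyr8.

1, 6, 7, 8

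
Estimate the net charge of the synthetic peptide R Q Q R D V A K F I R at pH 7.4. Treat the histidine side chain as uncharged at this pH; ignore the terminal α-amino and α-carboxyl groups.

Near pH 7.4, K and R contribute +1 each, D and E contribute −1 each, and every other side chain (His included, as stated) is uncharged.
Positive (K, R): R1, R4, K8, R11 → +4.
Negative (D, E): D5 → −1.
Net charge = (+4) + (−1) = +3.

+3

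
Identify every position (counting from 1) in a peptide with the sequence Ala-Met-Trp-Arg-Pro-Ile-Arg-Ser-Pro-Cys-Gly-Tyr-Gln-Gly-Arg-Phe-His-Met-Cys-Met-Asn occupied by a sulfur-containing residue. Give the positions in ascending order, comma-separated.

Cysteine (C, thiol) and methionine (M, thioether) are the two sulfur-containing amino acids.
Matching residues: Met2, Cys10, Met18, Cys19, Met20.

2, 10, 18, 19, 20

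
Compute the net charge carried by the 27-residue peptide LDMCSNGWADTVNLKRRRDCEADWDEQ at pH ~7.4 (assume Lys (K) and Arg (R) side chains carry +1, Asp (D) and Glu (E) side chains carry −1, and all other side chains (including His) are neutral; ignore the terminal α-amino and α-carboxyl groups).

Positive (K, R): K15, R16, R17, R18 → +4.
Negative (D, E): D2, D10, D19, E21, D23, D25, E26 → −7.
Net charge = (+4) + (−7) = −3.

-3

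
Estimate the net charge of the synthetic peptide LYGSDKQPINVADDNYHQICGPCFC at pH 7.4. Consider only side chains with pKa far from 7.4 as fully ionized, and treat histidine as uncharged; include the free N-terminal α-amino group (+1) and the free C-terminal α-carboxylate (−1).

-2

Near pH 7.4, K and R contribute +1 each, D and E contribute −1 each, and every other side chain (His included, as stated) is uncharged.
Positive (K, R): K6 → +1.
Negative (D, E): D5, D13, D14 → −3.
The N-terminus (+1) and C-terminus (−1) cancel.
Net charge = (+1) + (−3) = −2.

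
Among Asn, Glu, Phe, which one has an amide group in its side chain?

Asn

The amide-side-chain residues are Asn (N) and Gln (Q).
Of the listed options, only Asn belongs to this group.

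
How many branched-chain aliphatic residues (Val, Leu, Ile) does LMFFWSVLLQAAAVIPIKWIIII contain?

Matching residues: L1, V7, L8, L9, V14, I15, I17, I20, I21, I22, I23.

11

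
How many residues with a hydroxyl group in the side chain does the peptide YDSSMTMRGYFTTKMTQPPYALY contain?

Serine (S), threonine (T), and tyrosine (Y) each carry a hydroxyl group on the side chain.
Matching residues: Y1, S3, S4, T6, Y10, T12, T13, T16, Y20, Y23.

10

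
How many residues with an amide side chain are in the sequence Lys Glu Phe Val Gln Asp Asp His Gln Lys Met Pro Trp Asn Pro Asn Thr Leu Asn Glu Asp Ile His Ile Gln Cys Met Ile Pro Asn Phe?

Only N (asparagine) and Q (glutamine) carry a side-chain carboxamide.
Matching residues: Gln5, Gln9, Asn14, Asn16, Asn19, Gln25, Asn30.

7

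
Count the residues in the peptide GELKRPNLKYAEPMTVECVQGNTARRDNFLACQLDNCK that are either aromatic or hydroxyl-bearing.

4

Aromatic: F, W, Y. Hydroxyl-bearing: S, T, Y.
Aromatic residues here: Y10, F29 (2).
Hydroxyl-bearing residues here: Y10, T15, T23 (3).
Y is in both groups, so the 1 Y residue must not be double-counted.
Total = 2 + 3 − 1 = 4.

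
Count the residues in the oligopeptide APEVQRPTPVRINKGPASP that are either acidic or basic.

4

Acidic: D, E. Basic: H, K, R.
Acidic residues here: E3 (1).
Basic residues here: R6, R11, K14 (3).
The two groups share no amino acid, so total = 1 + 3 = 4.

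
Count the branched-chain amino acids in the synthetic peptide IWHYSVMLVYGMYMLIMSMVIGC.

V, L, and I make up the branched-chain aliphatic group.
Matching residues: I1, V6, L8, V9, L15, I16, V20, I21.

8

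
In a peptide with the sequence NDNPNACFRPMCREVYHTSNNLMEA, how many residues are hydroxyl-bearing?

3

S, T, and Y are the three residues with a side-chain hydroxyl.
Matching residues: Y16, T18, S19.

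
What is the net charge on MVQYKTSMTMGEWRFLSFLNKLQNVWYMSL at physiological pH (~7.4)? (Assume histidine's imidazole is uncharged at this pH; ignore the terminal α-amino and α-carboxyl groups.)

+2

The side chains ionized at physiological pH are Lys/Arg (+1) and Asp/Glu (−1); with His treated as neutral, nothing else contributes.
Positive (K, R): K5, R14, K21 → +3.
Negative (D, E): E12 → −1.
Net charge = (+3) + (−1) = +2.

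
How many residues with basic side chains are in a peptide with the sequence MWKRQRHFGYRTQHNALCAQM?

6

The basic amino acids are Lys (K), Arg (R), and His (H).
Matching residues: K3, R4, R6, H7, R11, H14.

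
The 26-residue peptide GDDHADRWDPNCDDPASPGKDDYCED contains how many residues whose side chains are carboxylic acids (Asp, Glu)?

Matching residues: D2, D3, D6, D9, D13, D14, D21, D22, E25, D26.

10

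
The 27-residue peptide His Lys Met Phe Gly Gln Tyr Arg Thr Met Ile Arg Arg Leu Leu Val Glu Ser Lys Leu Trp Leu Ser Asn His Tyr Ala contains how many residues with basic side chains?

Lysine (K), arginine (R), and histidine (H) have basic, nitrogen-containing side chains.
Matching residues: His1, Lys2, Arg8, Arg12, Arg13, Lys19, His25.

7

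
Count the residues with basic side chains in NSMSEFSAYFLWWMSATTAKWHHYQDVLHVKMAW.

5

Lysine (K), arginine (R), and histidine (H) have basic, nitrogen-containing side chains.
Matching residues: K20, H22, H23, H29, K31.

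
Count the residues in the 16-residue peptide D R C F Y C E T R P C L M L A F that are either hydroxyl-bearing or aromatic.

4

Hydroxyl-bearing: S, T, Y. Aromatic: F, W, Y.
Hydroxyl-bearing residues here: Y5, T8 (2).
Aromatic residues here: F4, Y5, F16 (3).
Y is in both groups, so the 1 Y residue must not be double-counted.
Total = 2 + 3 − 1 = 4.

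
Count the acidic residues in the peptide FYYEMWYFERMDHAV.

3

The acidic residues are Asp (D) and Glu (E), whose side chains end in a carboxylate group.
Matching residues: E4, E9, D12.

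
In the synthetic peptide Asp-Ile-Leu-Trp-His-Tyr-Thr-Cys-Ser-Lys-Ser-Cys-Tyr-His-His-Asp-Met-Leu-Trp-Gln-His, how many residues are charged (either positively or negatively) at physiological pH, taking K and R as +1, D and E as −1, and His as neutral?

Charged side chains at pH ~7.4: K, R (positive); D, E (negative).
Matching residues: Asp1, Lys10, Asp16.

3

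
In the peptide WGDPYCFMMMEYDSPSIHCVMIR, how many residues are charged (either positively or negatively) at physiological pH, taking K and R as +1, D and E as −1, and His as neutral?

4

Charged side chains at pH ~7.4: K, R (positive); D, E (negative).
Matching residues: D3, E11, D13, R23.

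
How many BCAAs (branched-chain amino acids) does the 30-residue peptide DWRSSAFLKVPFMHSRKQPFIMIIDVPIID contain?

The BCAAs are Val, Leu, and Ile — aliphatic side chains with a branch point.
Matching residues: L8, V10, I21, I23, I24, V26, I28, I29.

8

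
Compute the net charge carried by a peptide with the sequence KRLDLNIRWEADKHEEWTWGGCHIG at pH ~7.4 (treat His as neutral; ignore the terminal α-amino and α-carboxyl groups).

-1

Near pH 7.4, K and R contribute +1 each, D and E contribute −1 each, and every other side chain (His included, as stated) is uncharged.
Positive (K, R): K1, R2, R8, K13 → +4.
Negative (D, E): D4, E10, D12, E15, E16 → −5.
Net charge = (+4) + (−5) = −1.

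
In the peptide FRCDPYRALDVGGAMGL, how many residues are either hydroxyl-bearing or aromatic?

2

Hydroxyl-bearing: S, T, Y. Aromatic: F, W, Y.
Hydroxyl-bearing residues here: Y6 (1).
Aromatic residues here: F1, Y6 (2).
Y is in both groups, so the 1 Y residue must not be double-counted.
Total = 1 + 2 − 1 = 2.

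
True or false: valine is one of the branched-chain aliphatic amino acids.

True

V, L, and I make up the branched-chain aliphatic group.
Valine is in this group.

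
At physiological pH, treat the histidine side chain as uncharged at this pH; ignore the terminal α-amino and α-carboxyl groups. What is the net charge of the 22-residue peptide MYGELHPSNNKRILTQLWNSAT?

+1

Near pH 7.4, K and R contribute +1 each, D and E contribute −1 each, and every other side chain (His included, as stated) is uncharged.
Positive (K, R): K11, R12 → +2.
Negative (D, E): E4 → −1.
Net charge = (+2) + (−1) = +1.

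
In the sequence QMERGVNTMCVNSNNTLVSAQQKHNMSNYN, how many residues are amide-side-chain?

10

The amide-side-chain residues are Asn (N) and Gln (Q).
Matching residues: Q1, N7, N12, N14, N15, Q21, Q22, N25, N28, N30.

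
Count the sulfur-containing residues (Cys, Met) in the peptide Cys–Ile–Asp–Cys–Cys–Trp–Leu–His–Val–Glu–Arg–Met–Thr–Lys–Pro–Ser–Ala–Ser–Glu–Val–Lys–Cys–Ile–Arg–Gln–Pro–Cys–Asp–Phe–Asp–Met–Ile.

7

Matching residues: Cys1, Cys4, Cys5, Met12, Cys22, Cys27, Met31.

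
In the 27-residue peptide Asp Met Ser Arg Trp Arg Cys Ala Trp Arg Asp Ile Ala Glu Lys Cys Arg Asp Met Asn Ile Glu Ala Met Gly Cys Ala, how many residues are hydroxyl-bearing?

S, T, and Y are the three residues with a side-chain hydroxyl.
Matching residues: Ser3.

1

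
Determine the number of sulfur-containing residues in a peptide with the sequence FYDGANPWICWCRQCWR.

3

Cysteine (C, thiol) and methionine (M, thioether) are the two sulfur-containing amino acids.
Matching residues: C10, C12, C15.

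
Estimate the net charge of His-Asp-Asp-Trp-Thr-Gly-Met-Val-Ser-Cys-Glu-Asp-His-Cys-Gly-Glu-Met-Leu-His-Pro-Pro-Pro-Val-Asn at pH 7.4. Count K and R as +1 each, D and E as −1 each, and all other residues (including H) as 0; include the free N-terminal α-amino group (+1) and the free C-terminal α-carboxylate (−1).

-5

Positive (K, R): none → +0.
Negative (D, E): Asp2, Asp3, Glu11, Asp12, Glu16 → −5.
The N-terminus (+1) and C-terminus (−1) cancel.
Net charge = (+0) + (−5) = −5.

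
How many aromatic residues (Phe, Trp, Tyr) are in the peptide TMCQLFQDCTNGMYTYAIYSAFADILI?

Matching residues: F6, Y14, Y16, Y19, F22.

5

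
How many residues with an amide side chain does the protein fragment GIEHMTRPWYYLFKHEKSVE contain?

0

Only N (asparagine) and Q (glutamine) carry a side-chain carboxamide.
None of the 20 residues belong to this group.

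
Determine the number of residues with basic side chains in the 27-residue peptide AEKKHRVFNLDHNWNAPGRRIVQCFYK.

8

K, R, and H are the three residues with basic side chains (ε-amine, guanidinium, and imidazole respectively).
Matching residues: K3, K4, H5, R6, H12, R19, R20, K27.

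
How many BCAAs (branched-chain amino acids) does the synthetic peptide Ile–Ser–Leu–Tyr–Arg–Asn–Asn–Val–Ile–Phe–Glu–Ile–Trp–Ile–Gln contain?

6

V, L, and I make up the branched-chain aliphatic group.
Matching residues: Ile1, Leu3, Val8, Ile9, Ile12, Ile14.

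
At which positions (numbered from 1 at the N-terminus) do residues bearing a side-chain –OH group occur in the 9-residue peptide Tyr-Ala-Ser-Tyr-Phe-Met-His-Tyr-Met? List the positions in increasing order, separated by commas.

S, T, and Y are the three residues with a side-chain hydroxyl.
Matching residues: Tyr1, Ser3, Tyr4, Tyr8.

1, 3, 4, 8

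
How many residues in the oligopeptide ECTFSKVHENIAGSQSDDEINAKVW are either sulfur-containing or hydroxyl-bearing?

Sulfur-containing: C, M. Hydroxyl-bearing: S, T, Y.
Sulfur-containing residues here: C2 (1).
Hydroxyl-bearing residues here: T3, S5, S14, S16 (4).
The two groups share no amino acid, so total = 1 + 4 = 5.

5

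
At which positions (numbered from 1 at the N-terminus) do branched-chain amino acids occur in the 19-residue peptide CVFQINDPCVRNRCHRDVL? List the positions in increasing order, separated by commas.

2, 5, 10, 18, 19

V, L, and I make up the branched-chain aliphatic group.
Matching residues: V2, I5, V10, V18, L19.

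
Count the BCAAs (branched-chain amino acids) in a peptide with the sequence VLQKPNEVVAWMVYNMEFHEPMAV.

6

Valine (V), leucine (L), and isoleucine (I) are the branched-chain amino acids.
Matching residues: V1, L2, V8, V9, V13, V24.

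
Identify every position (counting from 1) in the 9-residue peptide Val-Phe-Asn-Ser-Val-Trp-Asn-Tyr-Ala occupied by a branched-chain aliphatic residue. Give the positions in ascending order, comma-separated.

The BCAAs are Val, Leu, and Ile — aliphatic side chains with a branch point.
Matching residues: Val1, Val5.

1, 5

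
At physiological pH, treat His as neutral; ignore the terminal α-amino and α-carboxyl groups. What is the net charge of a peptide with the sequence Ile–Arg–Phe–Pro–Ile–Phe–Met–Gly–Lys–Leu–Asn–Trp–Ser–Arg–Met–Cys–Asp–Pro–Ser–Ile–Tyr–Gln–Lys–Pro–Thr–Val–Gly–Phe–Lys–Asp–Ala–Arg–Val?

+4

At pH ~7.4 the Lys and Arg side chains are protonated (+1), the Asp and Glu side chains are deprotonated (−1), and with His taken as neutral all other side chains carry no charge.
Positive (K, R): Arg2, Lys9, Arg14, Lys23, Lys29, Arg32 → +6.
Negative (D, E): Asp17, Asp30 → −2.
Net charge = (+6) + (−2) = +4.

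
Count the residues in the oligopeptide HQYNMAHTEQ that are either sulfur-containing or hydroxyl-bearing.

Sulfur-containing: C, M. Hydroxyl-bearing: S, T, Y.
Sulfur-containing residues here: M5 (1).
Hydroxyl-bearing residues here: Y3, T8 (2).
The two groups share no amino acid, so total = 1 + 2 = 3.

3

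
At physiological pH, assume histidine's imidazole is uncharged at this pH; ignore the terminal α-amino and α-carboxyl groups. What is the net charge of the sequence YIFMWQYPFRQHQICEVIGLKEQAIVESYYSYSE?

The side chains ionized at physiological pH are Lys/Arg (+1) and Asp/Glu (−1); with His treated as neutral, nothing else contributes.
Positive (K, R): R10, K21 → +2.
Negative (D, E): E16, E22, E27, E34 → −4.
Net charge = (+2) + (−4) = −2.

-2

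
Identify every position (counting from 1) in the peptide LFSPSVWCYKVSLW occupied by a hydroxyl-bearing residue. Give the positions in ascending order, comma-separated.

The –OH-bearing residues are Ser, Thr (aliphatic alcohols), and Tyr (phenol).
Matching residues: S3, S5, Y9, S12.

3, 5, 9, 12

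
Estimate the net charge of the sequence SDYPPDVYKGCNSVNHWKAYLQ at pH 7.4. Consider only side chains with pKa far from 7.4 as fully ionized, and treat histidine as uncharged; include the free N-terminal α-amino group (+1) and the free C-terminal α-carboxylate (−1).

The side chains ionized at physiological pH are Lys/Arg (+1) and Asp/Glu (−1); with His treated as neutral, nothing else contributes.
Positive (K, R): K9, K18 → +2.
Negative (D, E): D2, D6 → −2.
The N-terminus (+1) and C-terminus (−1) cancel.
Net charge = (+2) + (−2) = 0.

0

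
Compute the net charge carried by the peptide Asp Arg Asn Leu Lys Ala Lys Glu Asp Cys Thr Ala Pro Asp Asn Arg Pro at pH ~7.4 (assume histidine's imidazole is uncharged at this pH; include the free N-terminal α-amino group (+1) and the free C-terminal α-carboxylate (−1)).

At pH ~7.4 the Lys and Arg side chains are protonated (+1), the Asp and Glu side chains are deprotonated (−1), and with His taken as neutral all other side chains carry no charge.
Positive (K, R): Arg2, Lys5, Lys7, Arg16 → +4.
Negative (D, E): Asp1, Glu8, Asp9, Asp14 → −4.
The N-terminus (+1) and C-terminus (−1) cancel.
Net charge = (+4) + (−4) = 0.

0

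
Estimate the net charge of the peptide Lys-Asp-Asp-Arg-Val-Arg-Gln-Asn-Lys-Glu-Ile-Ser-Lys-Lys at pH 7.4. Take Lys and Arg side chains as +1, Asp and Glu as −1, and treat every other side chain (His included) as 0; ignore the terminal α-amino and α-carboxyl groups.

Positive (K, R): Lys1, Arg4, Arg6, Lys9, Lys13, Lys14 → +6.
Negative (D, E): Asp2, Asp3, Glu10 → −3.
Net charge = (+6) + (−3) = +3.

+3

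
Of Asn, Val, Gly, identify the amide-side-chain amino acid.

Asn

The amide-side-chain residues are Asn (N) and Gln (Q).
Of the listed options, only Asn belongs to this group.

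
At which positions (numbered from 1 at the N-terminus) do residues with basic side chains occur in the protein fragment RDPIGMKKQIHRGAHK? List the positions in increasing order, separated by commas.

1, 7, 8, 11, 12, 15, 16

Lysine (K), arginine (R), and histidine (H) have basic, nitrogen-containing side chains.
Matching residues: R1, K7, K8, H11, R12, H15, K16.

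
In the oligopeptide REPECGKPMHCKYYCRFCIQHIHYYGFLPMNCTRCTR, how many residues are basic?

9

The basic amino acids are Lys (K), Arg (R), and His (H).
Matching residues: R1, K7, H10, K12, R16, H21, H23, R34, R37.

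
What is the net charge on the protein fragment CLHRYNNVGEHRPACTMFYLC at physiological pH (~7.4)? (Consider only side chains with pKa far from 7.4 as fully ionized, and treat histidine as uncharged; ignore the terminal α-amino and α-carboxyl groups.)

At pH ~7.4 the Lys and Arg side chains are protonated (+1), the Asp and Glu side chains are deprotonated (−1), and with His taken as neutral all other side chains carry no charge.
Positive (K, R): R4, R12 → +2.
Negative (D, E): E10 → −1.
Net charge = (+2) + (−1) = +1.

+1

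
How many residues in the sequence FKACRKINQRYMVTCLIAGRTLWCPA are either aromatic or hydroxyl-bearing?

5

Aromatic: F, W, Y. Hydroxyl-bearing: S, T, Y.
Aromatic residues here: F1, Y11, W23 (3).
Hydroxyl-bearing residues here: Y11, T14, T21 (3).
Y is in both groups, so the 1 Y residue must not be double-counted.
Total = 3 + 3 − 1 = 5.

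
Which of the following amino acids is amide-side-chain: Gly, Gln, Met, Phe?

Only N (asparagine) and Q (glutamine) carry a side-chain carboxamide.
Of the listed options, only Gln belongs to this group.

Gln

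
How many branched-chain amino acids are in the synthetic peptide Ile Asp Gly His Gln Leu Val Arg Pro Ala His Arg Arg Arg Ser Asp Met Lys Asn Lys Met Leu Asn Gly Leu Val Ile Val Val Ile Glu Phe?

The BCAAs are Val, Leu, and Ile — aliphatic side chains with a branch point.
Matching residues: Ile1, Leu6, Val7, Leu22, Leu25, Val26, Ile27, Val28, Val29, Ile30.

10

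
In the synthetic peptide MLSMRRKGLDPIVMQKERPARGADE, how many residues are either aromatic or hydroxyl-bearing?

1

Aromatic: F, W, Y. Hydroxyl-bearing: S, T, Y.
Aromatic residues here: none (0).
Hydroxyl-bearing residues here: S3 (1).
(Y belongs to both groups, but none appear in this sequence.) Total = 0 + 1 = 1.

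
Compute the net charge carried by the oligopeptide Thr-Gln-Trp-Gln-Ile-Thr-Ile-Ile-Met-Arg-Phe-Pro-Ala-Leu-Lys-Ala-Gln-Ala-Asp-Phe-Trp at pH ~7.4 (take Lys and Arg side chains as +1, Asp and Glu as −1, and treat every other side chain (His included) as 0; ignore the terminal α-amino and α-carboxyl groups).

+1

Positive (K, R): Arg10, Lys15 → +2.
Negative (D, E): Asp19 → −1.
Net charge = (+2) + (−1) = +1.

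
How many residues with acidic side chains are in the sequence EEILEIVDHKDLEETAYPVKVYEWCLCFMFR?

Only D (aspartate) and E (glutamate) carry a side-chain carboxylic acid.
Matching residues: E1, E2, E5, D8, D11, E13, E14, E23.

8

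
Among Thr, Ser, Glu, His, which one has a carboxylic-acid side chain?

Only D (aspartate) and E (glutamate) carry a side-chain carboxylic acid.
Of the listed options, only Glu belongs to this group.

Glu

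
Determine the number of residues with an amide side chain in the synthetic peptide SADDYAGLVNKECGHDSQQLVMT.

3

Only N (asparagine) and Q (glutamine) carry a side-chain carboxamide.
Matching residues: N10, Q18, Q19.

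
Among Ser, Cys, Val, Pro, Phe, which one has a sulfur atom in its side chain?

Cys

Only Cys (C) and Met (M) have a sulfur atom in the side chain.
Of the listed options, only Cys belongs to this group.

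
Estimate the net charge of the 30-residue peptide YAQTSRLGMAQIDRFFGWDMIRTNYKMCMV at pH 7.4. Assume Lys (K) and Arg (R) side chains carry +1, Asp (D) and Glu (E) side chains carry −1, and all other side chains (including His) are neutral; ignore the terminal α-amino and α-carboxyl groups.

+2

Positive (K, R): R6, R14, R22, K26 → +4.
Negative (D, E): D13, D19 → −2.
Net charge = (+4) + (−2) = +2.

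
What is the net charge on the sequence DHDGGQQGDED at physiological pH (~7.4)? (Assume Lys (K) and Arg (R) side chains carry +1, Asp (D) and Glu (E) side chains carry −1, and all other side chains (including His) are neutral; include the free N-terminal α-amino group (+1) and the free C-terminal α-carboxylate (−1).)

-5

Positive (K, R): none → +0.
Negative (D, E): D1, D3, D9, E10, D11 → −5.
The N-terminus (+1) and C-terminus (−1) cancel.
Net charge = (+0) + (−5) = −5.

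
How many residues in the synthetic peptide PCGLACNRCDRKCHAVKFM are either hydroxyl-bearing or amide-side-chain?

Hydroxyl-bearing: S, T, Y. Amide-side-chain: N, Q.
Hydroxyl-bearing residues here: none (0).
Amide-side-chain residues here: N7 (1).
The two groups share no amino acid, so total = 0 + 1 = 1.

1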